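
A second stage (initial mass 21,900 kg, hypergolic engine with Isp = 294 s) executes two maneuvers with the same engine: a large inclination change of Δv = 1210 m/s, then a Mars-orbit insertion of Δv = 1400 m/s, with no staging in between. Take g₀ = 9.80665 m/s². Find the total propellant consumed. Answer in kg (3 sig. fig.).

total propellant consumed ≈ 13000 kg

v_e = Isp · g₀ = 294 × 9.80665 = 2883.2 m/s.
After the first burn: m = 21900 × exp(−1210/2883.2) = 21900 × 0.65726 = 14,394 kg.
After the second burn: m = 14,394 × exp(−1400/2883.2) = 14,394 × 0.61534 = 8,857.2 kg.
Total propellant = m₀ − m_final = 21900 − 8,857.2 = 13,042.8 kg.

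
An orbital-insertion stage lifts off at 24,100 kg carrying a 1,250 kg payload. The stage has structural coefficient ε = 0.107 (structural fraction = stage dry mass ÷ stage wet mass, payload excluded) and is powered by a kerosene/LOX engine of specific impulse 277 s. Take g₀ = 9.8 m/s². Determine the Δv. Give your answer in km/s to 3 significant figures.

Δv ≈ 5.09 km/s

Stage wet mass = m₀ − payload = 24,100 − 1,250 = 22,850 kg.
Stage dry mass = ε × stage wet mass = 0.107 × 22,850 = 2,444.95 kg.
Burnout mass m_f = stage dry + payload = 2,444.95 + 1,250 = 3,694.95 kg.
v_e = Isp · g₀ = 277 × 9.8 = 2714.6 m/s.
Δv = v_e · ln(24,100/3,694.95) = 2714.6 × ln(6.522) = 2714.6 × 1.8752 ≈ 5091 m/s.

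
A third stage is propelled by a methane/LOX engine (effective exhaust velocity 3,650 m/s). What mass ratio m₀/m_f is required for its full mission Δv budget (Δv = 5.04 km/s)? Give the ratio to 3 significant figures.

Rocket equation: m₀/m_f = exp(Δv / v_e) = exp(5040 / 3650.0) = exp(1.3808) = 3.9782.

mass ratio ≈ 3.98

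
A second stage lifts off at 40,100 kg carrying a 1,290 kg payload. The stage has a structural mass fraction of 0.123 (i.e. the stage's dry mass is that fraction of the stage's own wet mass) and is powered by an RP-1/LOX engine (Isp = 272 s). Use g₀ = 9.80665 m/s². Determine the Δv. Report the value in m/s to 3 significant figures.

Δv ≈ 5040 m/s

Stage wet mass = m₀ − payload = 40,100 − 1,290 = 38,810 kg.
Stage dry mass = ε × stage wet mass = 0.123 × 38,810 = 4,773.63 kg.
Burnout mass m_f = stage dry + payload = 4,773.63 + 1,290 = 6,063.63 kg.
v_e = Isp · g₀ = 272 × 9.80665 = 2667.4 m/s.
Δv = v_e · ln(40,100/6,063.63) = 2667.4 × ln(6.613) = 2667.4 × 1.8891 ≈ 5039 m/s.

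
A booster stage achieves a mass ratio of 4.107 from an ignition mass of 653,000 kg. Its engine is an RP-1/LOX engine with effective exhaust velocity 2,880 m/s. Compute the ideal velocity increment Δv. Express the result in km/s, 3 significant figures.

Δv ≈ 4.07 km/s

Rocket equation: Δv = v_e · ln(4.107) = 2880.0 × 1.4127 ≈ 4068.6 m/s.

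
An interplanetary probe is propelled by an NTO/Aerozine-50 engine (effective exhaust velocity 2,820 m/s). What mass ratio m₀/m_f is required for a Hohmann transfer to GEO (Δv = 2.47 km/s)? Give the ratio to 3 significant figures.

Rocket equation: m₀/m_f = exp(Δv / v_e) = exp(2470 / 2820.0) = exp(0.8759) = 2.4010.

mass ratio ≈ 2.40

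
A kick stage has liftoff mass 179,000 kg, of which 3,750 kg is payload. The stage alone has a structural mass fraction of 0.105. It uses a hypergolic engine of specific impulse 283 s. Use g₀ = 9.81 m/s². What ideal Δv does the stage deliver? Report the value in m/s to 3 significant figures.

Δv ≈ 5800 m/s

Stage wet mass = m₀ − payload = 179,000 − 3,750 = 175,250 kg.
Stage dry mass = ε × stage wet mass = 0.105 × 175,250 = 18,401.3 kg.
Burnout mass m_f = stage dry + payload = 18,401.3 + 3,750 = 22,151.3 kg.
v_e = Isp · g₀ = 283 × 9.81 = 2776.2 m/s.
Using Δv = v_e ln(m₀/m_f): Δv = v_e · ln(179,000/22,151.3) = 2776.2 × ln(8.081) = 2776.2 × 2.0895 ≈ 5801 m/s.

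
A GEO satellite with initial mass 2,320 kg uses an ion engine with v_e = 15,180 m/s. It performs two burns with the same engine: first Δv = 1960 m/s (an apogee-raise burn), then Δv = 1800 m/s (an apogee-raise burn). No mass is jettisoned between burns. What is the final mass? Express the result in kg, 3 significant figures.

final mass ≈ 1810 kg

After the first burn: m = 2320 × exp(−1960/15180.0) = 2320 × 0.87887 = 2,038.98 kg.
After the second burn: m = 2,038.98 × exp(−1800/15180.0) = 2,038.98 × 0.88818 = 1,810.98 kg.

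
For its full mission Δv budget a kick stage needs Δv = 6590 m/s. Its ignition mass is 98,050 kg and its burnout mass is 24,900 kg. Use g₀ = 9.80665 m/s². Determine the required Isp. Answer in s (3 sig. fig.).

Isp ≈ 490 s

ln(m₀/m_f) = ln(98050/24900) = ln(3.938) = 1.3706.
v_e = Δv / ln(m₀/m_f) = 6590 / 1.3706 = 4808.1 m/s.
Isp = v_e / g₀ = 4808.1 / 9.80665 = 490.3 s.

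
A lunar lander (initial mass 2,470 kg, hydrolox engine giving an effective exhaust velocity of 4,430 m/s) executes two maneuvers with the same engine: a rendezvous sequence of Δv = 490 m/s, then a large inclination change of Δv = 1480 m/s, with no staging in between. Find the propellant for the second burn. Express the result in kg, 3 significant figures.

After the first burn: m = 2470 × exp(−490/4430.0) = 2470 × 0.89529 = 2,211.37 kg.
After the second burn: m = 2,211.37 × exp(−1480/4430.0) = 2,211.37 × 0.71599 = 1,583.32 kg.
Second-burn propellant = 2,211.37 − 1,583.32 = 628.05 kg.

propellant for the second burn ≈ 628 kg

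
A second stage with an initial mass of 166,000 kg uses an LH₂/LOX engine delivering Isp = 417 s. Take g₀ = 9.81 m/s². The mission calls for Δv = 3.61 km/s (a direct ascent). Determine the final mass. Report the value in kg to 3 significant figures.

v_e = Isp · g₀ = 417 × 9.81 = 4090.8 m/s.
By the Tsiolkovsky rocket equation, m₀/m_f = exp(Δv / v_e) = exp(3610 / 4090.8) = exp(0.8825) = 2.4169.
m_f = m₀ / 2.4169 = 166,000 / 2.4169 = 68,683 kg.

final mass ≈ 68700 kg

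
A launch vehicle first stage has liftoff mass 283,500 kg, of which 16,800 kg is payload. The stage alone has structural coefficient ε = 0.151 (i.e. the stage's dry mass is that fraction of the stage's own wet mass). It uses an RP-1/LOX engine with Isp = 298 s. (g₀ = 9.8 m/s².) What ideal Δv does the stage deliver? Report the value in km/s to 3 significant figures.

Stage wet mass = m₀ − payload = 283,500 − 16,800 = 266,700 kg.
Stage dry mass = ε × stage wet mass = 0.151 × 266,700 = 40,271.7 kg.
Burnout mass m_f = stage dry + payload = 40,271.7 + 16,800 = 57,071.7 kg.
v_e = Isp · g₀ = 298 × 9.8 = 2920.4 m/s.
Rocket equation: Δv = v_e · ln(283,500/57,071.7) = 2920.4 × ln(4.967) = 2920.4 × 1.6029 ≈ 4681 m/s.

Δv ≈ 4.68 km/s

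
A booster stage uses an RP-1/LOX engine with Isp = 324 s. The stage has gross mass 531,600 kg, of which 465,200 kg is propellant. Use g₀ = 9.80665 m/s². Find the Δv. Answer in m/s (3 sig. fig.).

Δv ≈ 6610 m/s

v_e = Isp · g₀ = 324 × 9.80665 = 3177.4 m/s.
m_f = m₀ − m_prop = 531,600 − 465,200 = 66,400 kg.
From the ideal rocket equation, Δv = v_e · ln(m₀/m_f) = 3177.4 × ln(8.006) = 3177.4 × 2.0802 ≈ 6609.5 m/s.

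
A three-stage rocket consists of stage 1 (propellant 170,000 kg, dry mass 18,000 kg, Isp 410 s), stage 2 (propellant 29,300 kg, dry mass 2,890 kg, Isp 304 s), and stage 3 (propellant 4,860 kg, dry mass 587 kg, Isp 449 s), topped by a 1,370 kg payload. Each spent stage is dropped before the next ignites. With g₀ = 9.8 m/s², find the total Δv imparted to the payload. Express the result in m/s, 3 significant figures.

Ignition mass of stage 1 = 170,000+18,000 + 29,300+2,890 + 4,860+587 + 1,370 = 227,007 kg.
Stage 1: m₀ = 227,007 kg, m_f = 227,007 − 170,000 = 57,007 kg; Δv = 410×9.8×ln(3.982) = 4018.0×1.3818 ≈ 5552 m/s.
Stage 2: m₀ = 39,007 kg, m_f = 39,007 − 29,300 = 9,707 kg; Δv = 304×9.8×ln(4.018) = 2979.2×1.3909 ≈ 4144 m/s.
Stage 3: m₀ = 6,817 kg, m_f = 6,817 − 4,860 = 1,957 kg; Δv = 449×9.8×ln(3.483) = 4400.2×1.2480 ≈ 5491 m/s.
Total Δv = 5552 + 4144 + 5491 = 15187 m/s.

Δv ≈ 15200 m/s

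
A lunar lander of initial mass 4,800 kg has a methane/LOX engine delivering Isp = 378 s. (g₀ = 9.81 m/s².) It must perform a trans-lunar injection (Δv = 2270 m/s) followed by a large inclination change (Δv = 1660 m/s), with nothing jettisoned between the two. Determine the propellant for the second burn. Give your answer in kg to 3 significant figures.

propellant for the second burn ≈ 939 kg

v_e = Isp · g₀ = 378 × 9.81 = 3708.2 m/s.
After the first burn: m = 4800 × exp(−2270/3708.2) = 4800 × 0.54218 = 2,602.46 kg.
After the second burn: m = 2,602.46 × exp(−1660/3708.2) = 2,602.46 × 0.63912 = 1,663.28 kg.
Second-burn propellant = 2,602.46 − 1,663.28 = 939.18 kg.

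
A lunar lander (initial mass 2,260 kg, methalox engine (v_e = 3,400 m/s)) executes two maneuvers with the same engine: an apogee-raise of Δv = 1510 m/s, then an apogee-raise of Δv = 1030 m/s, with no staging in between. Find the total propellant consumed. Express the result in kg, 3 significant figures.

total propellant consumed ≈ 1190 kg

After the first burn: m = 2260 × exp(−1510/3400.0) = 2260 × 0.64139 = 1,449.54 kg.
After the second burn: m = 1,449.54 × exp(−1030/3400.0) = 1,449.54 × 0.73864 = 1,070.69 kg.
Total propellant = m₀ − m_final = 2260 − 1,070.69 = 1,189.31 kg.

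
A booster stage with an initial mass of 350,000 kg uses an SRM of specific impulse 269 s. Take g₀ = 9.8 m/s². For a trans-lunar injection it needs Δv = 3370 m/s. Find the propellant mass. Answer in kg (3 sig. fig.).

v_e = Isp · g₀ = 269 × 9.8 = 2636.2 m/s.
Using Δv = v_e ln(m₀/m_f): m₀/m_f = exp(Δv / v_e) = exp(3370 / 2636.2) = exp(1.2784) = 3.5907.
m_f = 350,000 / 3.5907 = 97,474 kg, so propellant = m₀ − m_f = 350,000 − 97,474 = 252,526 kg.

propellant mass ≈ 253000 kg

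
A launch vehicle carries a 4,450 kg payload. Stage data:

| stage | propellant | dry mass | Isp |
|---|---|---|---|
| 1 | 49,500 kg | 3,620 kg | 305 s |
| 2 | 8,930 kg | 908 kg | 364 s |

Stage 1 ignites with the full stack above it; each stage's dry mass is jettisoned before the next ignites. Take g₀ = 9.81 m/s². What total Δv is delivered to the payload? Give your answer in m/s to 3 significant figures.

Ignition mass of stage 1 = 49,500+3,620 + 8,930+908 + 4,450 = 67,408 kg.
Stage 1: m₀ = 67,408 kg, m_f = 67,408 − 49,500 = 17,908 kg; Δv = 305×9.81×ln(3.764) = 2992.1×1.3255 ≈ 3966 m/s.
Stage 2: m₀ = 14,288 kg, m_f = 14,288 − 8,930 = 5,358 kg; Δv = 364×9.81×ln(2.667) = 3570.8×0.9808 ≈ 3502 m/s.
Total Δv = 3966 + 3502 = 7468 m/s.

Δv ≈ 7470 m/s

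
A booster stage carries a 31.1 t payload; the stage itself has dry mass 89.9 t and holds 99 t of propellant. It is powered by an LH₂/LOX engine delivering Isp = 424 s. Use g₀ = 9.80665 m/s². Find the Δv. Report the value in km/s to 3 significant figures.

Δv ≈ 2.49 km/s

v_e = Isp · g₀ = 424 × 9.80665 = 4158.0 m/s.
m₀ = payload + dry + propellant = 31.1 + 89.9 + 99 = 220 t.
m_f = payload + dry = 31.1 + 89.9 = 121 t.
From the ideal rocket equation, Δv = v_e · ln(m₀/m_f) = 4158.0 × ln(1.818) = 4158.0 × 0.5978 ≈ 2485.8 m/s.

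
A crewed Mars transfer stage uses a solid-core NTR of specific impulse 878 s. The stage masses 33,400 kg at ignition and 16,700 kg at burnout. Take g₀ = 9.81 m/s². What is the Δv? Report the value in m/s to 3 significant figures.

v_e = Isp · g₀ = 878 × 9.81 = 8613.2 m/s.
From the ideal rocket equation, Δv = v_e · ln(m₀/m_f) = 8613.2 × ln(2) = 8613.2 × 0.6931 ≈ 5970.2 m/s.

Δv ≈ 5970 m/s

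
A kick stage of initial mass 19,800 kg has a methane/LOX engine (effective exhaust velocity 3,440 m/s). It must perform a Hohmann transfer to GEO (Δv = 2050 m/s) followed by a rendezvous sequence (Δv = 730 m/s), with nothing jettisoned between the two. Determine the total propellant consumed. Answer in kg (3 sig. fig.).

total propellant consumed ≈ 11000 kg

After the first burn: m = 19800 × exp(−2050/3440.0) = 19800 × 0.55105 = 10,910.8 kg.
After the second burn: m = 10,910.8 × exp(−730/3440.0) = 10,910.8 × 0.80880 = 8,824.66 kg.
Total propellant = m₀ − m_final = 19800 − 8,824.66 = 10,975.34 kg.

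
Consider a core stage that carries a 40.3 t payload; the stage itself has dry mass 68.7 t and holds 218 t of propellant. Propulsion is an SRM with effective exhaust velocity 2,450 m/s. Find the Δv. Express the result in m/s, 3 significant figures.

Δv ≈ 2690 m/s

m₀ = payload + dry + propellant = 40.3 + 68.7 + 218 = 327 t.
m_f = payload + dry = 40.3 + 68.7 = 109 t.
Using Δv = v_e ln(m₀/m_f): Δv = v_e · ln(m₀/m_f) = 2450.0 × ln(3) = 2450.0 × 1.0986 ≈ 2691.6 m/s.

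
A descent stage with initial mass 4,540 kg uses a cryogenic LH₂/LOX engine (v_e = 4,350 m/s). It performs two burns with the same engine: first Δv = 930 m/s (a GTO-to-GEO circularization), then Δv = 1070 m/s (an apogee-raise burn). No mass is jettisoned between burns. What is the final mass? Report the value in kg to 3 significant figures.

After the first burn: m = 4540 × exp(−930/4350.0) = 4540 × 0.80752 = 3,666.14 kg.
After the second burn: m = 3,666.14 × exp(−1070/4350.0) = 3,666.14 × 0.78194 = 2,866.7 kg.

final mass ≈ 2870 kg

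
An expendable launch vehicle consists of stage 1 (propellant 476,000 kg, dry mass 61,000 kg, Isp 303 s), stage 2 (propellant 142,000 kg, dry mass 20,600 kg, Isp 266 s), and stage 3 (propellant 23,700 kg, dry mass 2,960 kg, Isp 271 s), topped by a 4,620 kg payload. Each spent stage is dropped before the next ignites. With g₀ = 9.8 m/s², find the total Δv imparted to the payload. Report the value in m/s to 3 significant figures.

Ignition mass of stage 1 = 476,000+61,000 + 142,000+20,600 + 23,700+2,960 + 4,620 = 730,880 kg.
Stage 1: m₀ = 730,880 kg, m_f = 730,880 − 476,000 = 254,880 kg; Δv = 303×9.8×ln(2.868) = 2969.4×1.0535 ≈ 3128 m/s.
Stage 2: m₀ = 193,880 kg, m_f = 193,880 − 142,000 = 51,880 kg; Δv = 266×9.8×ln(3.737) = 2606.8×1.3183 ≈ 3437 m/s.
Stage 3: m₀ = 31,280 kg, m_f = 31,280 − 23,700 = 7,580 kg; Δv = 271×9.8×ln(4.127) = 2655.8×1.4175 ≈ 3765 m/s.
Total Δv = 3128 + 3437 + 3765 = 10330 m/s.

Δv ≈ 10300 m/s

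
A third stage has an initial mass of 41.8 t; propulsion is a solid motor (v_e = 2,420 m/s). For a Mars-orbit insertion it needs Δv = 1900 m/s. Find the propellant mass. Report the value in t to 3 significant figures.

propellant mass ≈ 22.7 t

m₀/m_f = exp(Δv / v_e) = exp(1900 / 2420.0) = exp(0.7851) = 2.1927.
m_f = 41.8 / 2.1927 = 19.0633 t, so propellant = m₀ − m_f = 41.8 − 19.0633 = 22.7367 t.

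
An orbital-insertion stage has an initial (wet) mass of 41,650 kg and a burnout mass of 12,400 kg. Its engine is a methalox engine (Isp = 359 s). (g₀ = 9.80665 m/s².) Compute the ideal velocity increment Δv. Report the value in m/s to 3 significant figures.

Δv ≈ 4270 m/s

v_e = Isp · g₀ = 359 × 9.80665 = 3520.6 m/s.
From the ideal rocket equation, Δv = v_e · ln(m₀/m_f) = 3520.6 × ln(3.359) = 3520.6 × 1.2116 ≈ 4265.6 m/s.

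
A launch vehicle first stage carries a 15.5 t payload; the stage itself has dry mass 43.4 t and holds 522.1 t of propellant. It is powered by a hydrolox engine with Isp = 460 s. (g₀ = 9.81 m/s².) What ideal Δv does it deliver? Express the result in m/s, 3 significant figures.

Δv ≈ 10300 m/s

v_e = Isp · g₀ = 460 × 9.81 = 4512.6 m/s.
m₀ = payload + dry + propellant = 15.5 + 43.4 + 522.1 = 581 t.
m_f = payload + dry = 15.5 + 43.4 = 58.9 t.
By the Tsiolkovsky rocket equation, Δv = v_e · ln(m₀/m_f) = 4512.6 × ln(9.864) = 4512.6 × 2.2889 ≈ 10328.9 m/s.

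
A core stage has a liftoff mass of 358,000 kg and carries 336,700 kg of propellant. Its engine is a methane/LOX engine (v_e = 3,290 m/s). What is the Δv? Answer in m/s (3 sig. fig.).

m_f = m₀ − m_prop = 358,000 − 336,700 = 21,300 kg.
Δv = v_e · ln(m₀/m_f) = 3290.0 × ln(16.81) = 3290.0 × 2.8218 ≈ 9283.8 m/s.

Δv ≈ 9280 m/s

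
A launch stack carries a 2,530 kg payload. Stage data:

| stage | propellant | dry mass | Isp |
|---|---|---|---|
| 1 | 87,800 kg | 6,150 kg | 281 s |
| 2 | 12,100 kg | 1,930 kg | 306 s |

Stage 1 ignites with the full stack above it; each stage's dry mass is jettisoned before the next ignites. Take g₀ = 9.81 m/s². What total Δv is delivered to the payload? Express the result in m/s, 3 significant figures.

Ignition mass of stage 1 = 87,800+6,150 + 12,100+1,930 + 2,530 = 110,510 kg.
Stage 1: m₀ = 110,510 kg, m_f = 110,510 − 87,800 = 22,710 kg; Δv = 281×9.81×ln(4.866) = 2756.6×1.5823 ≈ 4362 m/s.
Stage 2: m₀ = 16,560 kg, m_f = 16,560 − 12,100 = 4,460 kg; Δv = 306×9.81×ln(3.713) = 3001.9×1.3118 ≈ 3938 m/s.
Total Δv = 4362 + 3938 = 8300 m/s.

Δv ≈ 8300 m/s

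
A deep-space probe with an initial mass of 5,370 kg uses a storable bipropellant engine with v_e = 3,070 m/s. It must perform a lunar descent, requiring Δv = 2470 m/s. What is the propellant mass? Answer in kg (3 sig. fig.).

From the ideal rocket equation, m₀/m_f = exp(Δv / v_e) = exp(2470 / 3070.0) = exp(0.8046) = 2.2357.
m_f = 5,370 / 2.2357 = 2,401.93 kg, so propellant = m₀ − m_f = 5,370 − 2,401.93 = 2,968.07 kg.

propellant mass ≈ 2970 kg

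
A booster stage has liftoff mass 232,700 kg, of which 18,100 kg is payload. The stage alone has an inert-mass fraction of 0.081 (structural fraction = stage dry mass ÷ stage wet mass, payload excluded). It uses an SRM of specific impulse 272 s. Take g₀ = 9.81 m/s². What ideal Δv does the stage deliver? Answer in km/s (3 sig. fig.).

Stage wet mass = m₀ − payload = 232,700 − 18,100 = 214,600 kg.
Stage dry mass = ε × stage wet mass = 0.081 × 214,600 = 17,382.6 kg.
Burnout mass m_f = stage dry + payload = 17,382.6 + 18,100 = 35,482.6 kg.
v_e = Isp · g₀ = 272 × 9.81 = 2668.3 m/s.
Rocket equation: Δv = v_e · ln(232,700/35,482.6) = 2668.3 × ln(6.558) = 2668.3 × 1.8807 ≈ 5018 m/s.

Δv ≈ 5.02 km/s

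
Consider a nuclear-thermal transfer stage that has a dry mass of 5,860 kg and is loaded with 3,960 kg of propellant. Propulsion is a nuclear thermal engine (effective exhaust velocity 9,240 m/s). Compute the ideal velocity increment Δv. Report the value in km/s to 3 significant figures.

m₀ = m_dry + m_prop = 5,860 + 3,960 = 9,820 kg.
Δv = v_e · ln(m₀/m_f) = 9240.0 × ln(1.676) = 9240.0 × 0.5163 ≈ 4770.3 m/s.

Δv ≈ 4.77 km/s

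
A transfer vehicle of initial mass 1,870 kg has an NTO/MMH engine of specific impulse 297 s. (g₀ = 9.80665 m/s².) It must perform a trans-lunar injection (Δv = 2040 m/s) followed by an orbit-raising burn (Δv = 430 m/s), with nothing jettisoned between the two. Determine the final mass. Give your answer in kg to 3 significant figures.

final mass ≈ 801 kg

v_e = Isp · g₀ = 297 × 9.80665 = 2912.6 m/s.
After the first burn: m = 1870 × exp(−2040/2912.6) = 1870 × 0.49638 = 928.231 kg.
After the second burn: m = 928.231 × exp(−430/2912.6) = 928.231 × 0.86275 = 800.831 kg.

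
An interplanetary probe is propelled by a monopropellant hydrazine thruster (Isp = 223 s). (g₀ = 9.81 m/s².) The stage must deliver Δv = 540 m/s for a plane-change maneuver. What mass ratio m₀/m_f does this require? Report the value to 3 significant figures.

v_e = Isp · g₀ = 223 × 9.81 = 2187.6 m/s.
m₀/m_f = exp(Δv / v_e) = exp(540 / 2187.6) = exp(0.2468) = 1.2800.

mass ratio ≈ 1.28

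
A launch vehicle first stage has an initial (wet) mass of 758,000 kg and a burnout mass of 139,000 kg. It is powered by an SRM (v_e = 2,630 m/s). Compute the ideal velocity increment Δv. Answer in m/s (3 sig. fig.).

By the Tsiolkovsky rocket equation, Δv = v_e · ln(m₀/m_f) = 2630.0 × ln(5.453) = 2630.0 × 1.6962 ≈ 4461.0 m/s.

Δv ≈ 4460 m/s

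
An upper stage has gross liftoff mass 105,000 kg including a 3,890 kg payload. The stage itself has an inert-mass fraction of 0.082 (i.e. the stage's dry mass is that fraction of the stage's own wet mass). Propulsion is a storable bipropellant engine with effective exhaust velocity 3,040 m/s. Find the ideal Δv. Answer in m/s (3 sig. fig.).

Stage wet mass = m₀ − payload = 105,000 − 3,890 = 101,110 kg.
Stage dry mass = ε × stage wet mass = 0.082 × 101,110 = 8,291.02 kg.
Burnout mass m_f = stage dry + payload = 8,291.02 + 3,890 = 12,181.02 kg.
Δv = v_e · ln(105,000/12,181.02) = 3040.0 × ln(8.62) = 3040.0 × 2.1541 ≈ 6548 m/s.

Δv ≈ 6550 m/s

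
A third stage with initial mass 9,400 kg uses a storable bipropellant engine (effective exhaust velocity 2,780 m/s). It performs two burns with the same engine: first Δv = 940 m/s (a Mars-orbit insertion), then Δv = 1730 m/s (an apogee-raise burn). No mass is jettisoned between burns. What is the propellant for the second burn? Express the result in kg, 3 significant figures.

propellant for the second burn ≈ 3110 kg

After the first burn: m = 9400 × exp(−940/2780.0) = 9400 × 0.71310 = 6,703.14 kg.
After the second burn: m = 6,703.14 × exp(−1730/2780.0) = 6,703.14 × 0.53671 = 3,597.64 kg.
Second-burn propellant = 6,703.14 − 3,597.64 = 3,105.5 kg.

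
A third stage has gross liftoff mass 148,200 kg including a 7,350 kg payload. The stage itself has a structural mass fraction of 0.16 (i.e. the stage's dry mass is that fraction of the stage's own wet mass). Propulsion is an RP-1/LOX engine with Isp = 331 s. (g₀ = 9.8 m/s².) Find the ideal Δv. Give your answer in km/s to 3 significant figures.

Stage wet mass = m₀ − payload = 148,200 − 7,350 = 140,850 kg.
Stage dry mass = ε × stage wet mass = 0.16 × 140,850 = 22,536 kg.
Burnout mass m_f = stage dry + payload = 22,536 + 7,350 = 29,886 kg.
v_e = Isp · g₀ = 331 × 9.8 = 3243.8 m/s.
Using Δv = v_e ln(m₀/m_f): Δv = v_e · ln(148,200/29,886) = 3243.8 × ln(4.959) = 3243.8 × 1.6012 ≈ 5194 m/s.

Δv ≈ 5.19 km/s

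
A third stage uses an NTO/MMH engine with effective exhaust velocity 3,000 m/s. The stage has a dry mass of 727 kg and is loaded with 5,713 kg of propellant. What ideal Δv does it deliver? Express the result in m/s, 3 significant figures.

m₀ = m_dry + m_prop = 727 + 5,713 = 6,440 kg.
Δv = v_e · ln(m₀/m_f) = 3000.0 × ln(8.858) = 3000.0 × 2.1814 ≈ 6544.1 m/s.

Δv ≈ 6540 m/s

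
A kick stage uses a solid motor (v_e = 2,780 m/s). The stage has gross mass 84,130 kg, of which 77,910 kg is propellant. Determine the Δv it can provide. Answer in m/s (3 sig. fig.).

Δv ≈ 7240 m/s

m_f = m₀ − m_prop = 84,130 − 77,910 = 6,220 kg.
Using Δv = v_e ln(m₀/m_f): Δv = v_e · ln(m₀/m_f) = 2780.0 × ln(13.53) = 2780.0 × 2.6046 ≈ 7240.8 m/s.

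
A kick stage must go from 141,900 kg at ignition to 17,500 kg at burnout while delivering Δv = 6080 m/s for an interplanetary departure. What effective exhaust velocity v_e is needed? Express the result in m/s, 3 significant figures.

ln(m₀/m_f) = ln(141900/17500) = ln(8.109) = 2.0929.
v_e = Δv / ln(m₀/m_f) = 6080 / 2.0929 = 2905.0 m/s.

v_e ≈ 2910 m/s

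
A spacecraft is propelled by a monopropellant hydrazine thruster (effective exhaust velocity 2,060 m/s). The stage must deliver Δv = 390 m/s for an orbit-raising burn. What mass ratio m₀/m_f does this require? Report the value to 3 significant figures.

mass ratio ≈ 1.21

m₀/m_f = exp(Δv / v_e) = exp(390 / 2060.0) = exp(0.1893) = 1.2084.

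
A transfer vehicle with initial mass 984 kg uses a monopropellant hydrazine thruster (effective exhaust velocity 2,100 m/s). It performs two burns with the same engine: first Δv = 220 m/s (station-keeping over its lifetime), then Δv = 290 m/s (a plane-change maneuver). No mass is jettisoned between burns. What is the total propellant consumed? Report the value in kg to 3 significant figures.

After the first burn: m = 984 × exp(−220/2100.0) = 984 × 0.90054 = 886.131 kg.
After the second burn: m = 886.131 × exp(−290/2100.0) = 886.131 × 0.87102 = 771.838 kg.
Total propellant = m₀ − m_final = 984 − 771.838 = 212.162 kg.

total propellant consumed ≈ 212 kg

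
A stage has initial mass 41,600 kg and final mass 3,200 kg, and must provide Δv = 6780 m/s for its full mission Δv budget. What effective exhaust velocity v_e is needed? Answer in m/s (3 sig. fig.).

ln(m₀/m_f) = ln(41600/3200) = ln(13) = 2.5649.
Using Δv = v_e ln(m₀/m_f): v_e = Δv / ln(m₀/m_f) = 6780 / 2.5649 = 2643.3 m/s.

v_e ≈ 2640 m/s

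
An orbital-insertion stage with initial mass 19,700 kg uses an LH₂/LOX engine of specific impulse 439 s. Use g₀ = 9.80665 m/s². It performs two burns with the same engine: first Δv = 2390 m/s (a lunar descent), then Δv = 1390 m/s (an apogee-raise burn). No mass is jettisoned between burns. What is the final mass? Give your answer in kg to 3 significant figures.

final mass ≈ 8190 kg

v_e = Isp · g₀ = 439 × 9.80665 = 4305.1 m/s.
After the first burn: m = 19700 × exp(−2390/4305.1) = 19700 × 0.57398 = 11,307.4 kg.
After the second burn: m = 11,307.4 × exp(−1390/4305.1) = 11,307.4 × 0.72407 = 8,187.35 kg.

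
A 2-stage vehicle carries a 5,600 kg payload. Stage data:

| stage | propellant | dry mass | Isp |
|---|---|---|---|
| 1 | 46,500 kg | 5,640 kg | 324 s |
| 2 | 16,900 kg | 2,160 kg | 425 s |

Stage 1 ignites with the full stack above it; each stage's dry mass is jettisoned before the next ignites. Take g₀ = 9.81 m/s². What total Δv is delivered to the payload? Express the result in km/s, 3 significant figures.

Ignition mass of stage 1 = 46,500+5,640 + 16,900+2,160 + 5,600 = 76,800 kg.
Stage 1: m₀ = 76,800 kg, m_f = 76,800 − 46,500 = 30,300 kg; Δv = 324×9.81×ln(2.535) = 3178.4×0.9301 ≈ 2956 m/s.
Stage 2: m₀ = 24,660 kg, m_f = 24,660 − 16,900 = 7,760 kg; Δv = 425×9.81×ln(3.178) = 4169.2×1.1562 ≈ 4820 m/s.
Total Δv = 2956 + 4820 = 7776 m/s.

Δv ≈ 7.78 km/s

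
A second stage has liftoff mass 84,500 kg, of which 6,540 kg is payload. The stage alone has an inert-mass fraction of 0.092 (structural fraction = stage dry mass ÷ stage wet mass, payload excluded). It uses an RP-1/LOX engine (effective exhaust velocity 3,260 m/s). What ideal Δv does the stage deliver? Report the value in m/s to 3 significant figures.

Stage wet mass = m₀ − payload = 84,500 − 6,540 = 77,960 kg.
Stage dry mass = ε × stage wet mass = 0.092 × 77,960 = 7,172.32 kg.
Burnout mass m_f = stage dry + payload = 7,172.32 + 6,540 = 13,712.32 kg.
Δv = v_e · ln(84,500/13,712.32) = 3260.0 × ln(6.162) = 3260.0 × 1.8185 ≈ 5928 m/s.

Δv ≈ 5930 m/s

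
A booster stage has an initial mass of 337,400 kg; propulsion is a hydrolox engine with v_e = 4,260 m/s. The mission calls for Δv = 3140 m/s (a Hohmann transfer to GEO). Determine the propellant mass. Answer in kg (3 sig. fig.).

propellant mass ≈ 176000 kg

By the Tsiolkovsky rocket equation, m₀/m_f = exp(Δv / v_e) = exp(3140 / 4260.0) = exp(0.7371) = 2.0898.
m_f = 337,400 / 2.0898 = 161,451 kg, so propellant = m₀ − m_f = 337,400 − 161,451 = 175,949 kg.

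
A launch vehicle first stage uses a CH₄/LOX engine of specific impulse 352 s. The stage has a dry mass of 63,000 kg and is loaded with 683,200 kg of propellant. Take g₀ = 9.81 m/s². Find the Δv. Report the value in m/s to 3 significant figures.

Δv ≈ 8540 m/s

v_e = Isp · g₀ = 352 × 9.81 = 3453.1 m/s.
m₀ = m_dry + m_prop = 63,000 + 683,200 = 746,200 kg.
Δv = v_e · ln(m₀/m_f) = 3453.1 × ln(11.84) = 3453.1 × 2.4719 ≈ 8535.6 m/s.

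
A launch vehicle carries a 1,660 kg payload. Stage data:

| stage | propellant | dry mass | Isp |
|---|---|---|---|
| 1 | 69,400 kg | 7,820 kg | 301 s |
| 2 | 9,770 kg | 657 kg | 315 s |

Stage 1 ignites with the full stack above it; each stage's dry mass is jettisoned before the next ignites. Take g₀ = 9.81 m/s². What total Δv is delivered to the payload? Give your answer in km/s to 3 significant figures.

Ignition mass of stage 1 = 69,400+7,820 + 9,770+657 + 1,660 = 89,307 kg.
Stage 1: m₀ = 89,307 kg, m_f = 89,307 − 69,400 = 19,907 kg; Δv = 301×9.81×ln(4.486) = 2952.8×1.5010 ≈ 4432 m/s.
Stage 2: m₀ = 12,087 kg, m_f = 12,087 − 9,770 = 2,317 kg; Δv = 315×9.81×ln(5.217) = 3090.2×1.6519 ≈ 5104 m/s.
Total Δv = 4432 + 5104 = 9536 m/s.

Δv ≈ 9.54 km/s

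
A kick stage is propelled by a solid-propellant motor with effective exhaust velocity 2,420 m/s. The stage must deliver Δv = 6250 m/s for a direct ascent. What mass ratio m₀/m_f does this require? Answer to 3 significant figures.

From the ideal rocket equation, m₀/m_f = exp(Δv / v_e) = exp(6250 / 2420.0) = exp(2.5826) = 13.2321.

mass ratio ≈ 13.2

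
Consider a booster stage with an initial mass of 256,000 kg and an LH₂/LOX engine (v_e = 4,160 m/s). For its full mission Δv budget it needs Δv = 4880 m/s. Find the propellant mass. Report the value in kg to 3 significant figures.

propellant mass ≈ 177000 kg

m₀/m_f = exp(Δv / v_e) = exp(4880 / 4160.0) = exp(1.1731) = 3.2319.
m_f = 256,000 / 3.2319 = 79,210.4 kg, so propellant = m₀ − m_f = 256,000 − 79,210.4 = 176,789.6 kg.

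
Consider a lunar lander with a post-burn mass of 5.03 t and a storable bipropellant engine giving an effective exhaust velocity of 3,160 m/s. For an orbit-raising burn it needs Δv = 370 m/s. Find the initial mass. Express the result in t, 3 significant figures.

m₀/m_f = exp(Δv / v_e) = exp(370 / 3160.0) = exp(0.1171) = 1.1242.
m₀ = m_f × 1.1242 = 5.03 × 1.1242 = 5.65473 t.

initial mass ≈ 5.65 t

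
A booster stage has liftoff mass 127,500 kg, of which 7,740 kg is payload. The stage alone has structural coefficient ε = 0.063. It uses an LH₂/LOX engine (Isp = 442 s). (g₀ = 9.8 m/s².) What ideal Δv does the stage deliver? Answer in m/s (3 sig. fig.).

Δv ≈ 9190 m/s

Stage wet mass = m₀ − payload = 127,500 − 7,740 = 119,760 kg.
Stage dry mass = ε × stage wet mass = 0.063 × 119,760 = 7,544.88 kg.
Burnout mass m_f = stage dry + payload = 7,544.88 + 7,740 = 15,284.88 kg.
v_e = Isp · g₀ = 442 × 9.8 = 4331.6 m/s.
By the Tsiolkovsky rocket equation, Δv = v_e · ln(127,500/15,284.88) = 4331.6 × ln(8.342) = 4331.6 × 2.1213 ≈ 9188 m/s.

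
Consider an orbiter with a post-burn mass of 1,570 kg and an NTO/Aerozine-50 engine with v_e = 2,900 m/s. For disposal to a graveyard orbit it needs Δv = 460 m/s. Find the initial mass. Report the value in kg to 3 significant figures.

Using Δv = v_e ln(m₀/m_f): m₀/m_f = exp(Δv / v_e) = exp(460 / 2900.0) = exp(0.1586) = 1.1719.
m₀ = m_f × 1.1719 = 1,570 × 1.1719 = 1,839.88 kg.

initial mass ≈ 1840 kg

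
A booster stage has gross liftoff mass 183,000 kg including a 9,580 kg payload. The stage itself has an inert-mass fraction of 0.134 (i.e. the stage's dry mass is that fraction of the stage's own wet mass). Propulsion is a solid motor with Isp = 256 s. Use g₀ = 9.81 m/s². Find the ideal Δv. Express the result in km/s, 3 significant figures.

Stage wet mass = m₀ − payload = 183,000 − 9,580 = 173,420 kg.
Stage dry mass = ε × stage wet mass = 0.134 × 173,420 = 23,238.3 kg.
Burnout mass m_f = stage dry + payload = 23,238.3 + 9,580 = 32,818.3 kg.
v_e = Isp · g₀ = 256 × 9.81 = 2511.4 m/s.
Δv = v_e · ln(183,000/32,818.3) = 2511.4 × ln(5.576) = 2511.4 × 1.7185 ≈ 4316 m/s.

Δv ≈ 4.32 km/s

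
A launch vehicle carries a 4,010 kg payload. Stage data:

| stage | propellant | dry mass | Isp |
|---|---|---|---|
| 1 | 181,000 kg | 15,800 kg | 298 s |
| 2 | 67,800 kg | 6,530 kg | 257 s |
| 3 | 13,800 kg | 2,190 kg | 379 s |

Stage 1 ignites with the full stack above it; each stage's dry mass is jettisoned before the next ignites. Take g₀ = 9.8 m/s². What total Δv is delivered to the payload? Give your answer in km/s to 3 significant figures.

Ignition mass of stage 1 = 181,000+15,800 + 67,800+6,530 + 13,800+2,190 + 4,010 = 291,130 kg.
Stage 1: m₀ = 291,130 kg, m_f = 291,130 − 181,000 = 110,130 kg; Δv = 298×9.8×ln(2.644) = 2920.4×0.9721 ≈ 2839 m/s.
Stage 2: m₀ = 94,330 kg, m_f = 94,330 − 67,800 = 26,530 kg; Δv = 257×9.8×ln(3.556) = 2518.6×1.2685 ≈ 3195 m/s.
Stage 3: m₀ = 20,000 kg, m_f = 20,000 − 13,800 = 6,200 kg; Δv = 379×9.8×ln(3.226) = 3714.2×1.1712 ≈ 4350 m/s.
Total Δv = 2839 + 3195 + 4350 = 10384 m/s.

Δv ≈ 10.4 km/s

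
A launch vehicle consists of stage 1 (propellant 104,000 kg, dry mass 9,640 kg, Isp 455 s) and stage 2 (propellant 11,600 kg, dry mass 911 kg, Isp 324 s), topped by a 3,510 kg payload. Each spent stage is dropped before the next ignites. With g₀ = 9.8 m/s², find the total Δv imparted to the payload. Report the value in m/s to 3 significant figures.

Ignition mass of stage 1 = 104,000+9,640 + 11,600+911 + 3,510 = 129,661 kg.
Stage 1: m₀ = 129,661 kg, m_f = 129,661 − 104,000 = 25,661 kg; Δv = 455×9.8×ln(5.053) = 4459.0×1.6200 ≈ 7223 m/s.
Stage 2: m₀ = 16,021 kg, m_f = 16,021 − 11,600 = 4,421 kg; Δv = 324×9.8×ln(3.624) = 3175.2×1.2875 ≈ 4088 m/s.
Total Δv = 7223 + 4088 = 11311 m/s.

Δv ≈ 11300 m/s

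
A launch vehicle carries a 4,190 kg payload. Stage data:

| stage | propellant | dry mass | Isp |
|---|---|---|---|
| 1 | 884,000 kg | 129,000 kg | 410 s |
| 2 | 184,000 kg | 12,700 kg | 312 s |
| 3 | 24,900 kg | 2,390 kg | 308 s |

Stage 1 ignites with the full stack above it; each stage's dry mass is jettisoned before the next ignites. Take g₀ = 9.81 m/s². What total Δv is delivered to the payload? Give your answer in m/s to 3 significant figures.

Ignition mass of stage 1 = 884,000+129,000 + 184,000+12,700 + 24,900+2,390 + 4,190 = 1,241,180 kg.
Stage 1: m₀ = 1,241,180 kg, m_f = 1,241,180 − 884,000 = 357,180 kg; Δv = 410×9.81×ln(3.475) = 4022.1×1.2456 ≈ 5010 m/s.
Stage 2: m₀ = 228,180 kg, m_f = 228,180 − 184,000 = 44,180 kg; Δv = 312×9.81×ln(5.165) = 3060.7×1.6419 ≈ 5025 m/s.
Stage 3: m₀ = 31,480 kg, m_f = 31,480 − 24,900 = 6,580 kg; Δv = 308×9.81×ln(4.784) = 3021.5×1.5653 ≈ 4730 m/s.
Total Δv = 5010 + 5025 + 4730 = 14765 m/s.

Δv ≈ 14800 m/s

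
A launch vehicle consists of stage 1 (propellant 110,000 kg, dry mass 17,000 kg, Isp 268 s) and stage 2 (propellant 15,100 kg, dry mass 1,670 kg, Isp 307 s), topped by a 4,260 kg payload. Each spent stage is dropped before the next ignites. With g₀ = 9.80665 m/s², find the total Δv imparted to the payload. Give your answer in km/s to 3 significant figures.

Δv ≈ 7.38 km/s

Ignition mass of stage 1 = 110,000+17,000 + 15,100+1,670 + 4,260 = 148,030 kg.
Stage 1: m₀ = 148,030 kg, m_f = 148,030 − 110,000 = 38,030 kg; Δv = 268×9.80665×ln(3.892) = 2628.2×1.3590 ≈ 3572 m/s.
Stage 2: m₀ = 21,030 kg, m_f = 21,030 − 15,100 = 5,930 kg; Δv = 307×9.80665×ln(3.546) = 3010.6×1.2659 ≈ 3811 m/s.
Total Δv = 3572 + 3811 = 7383 m/s.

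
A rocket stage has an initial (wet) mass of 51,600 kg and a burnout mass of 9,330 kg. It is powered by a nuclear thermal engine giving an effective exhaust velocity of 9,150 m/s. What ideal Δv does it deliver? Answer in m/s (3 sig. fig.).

Δv ≈ 15600 m/s

By the Tsiolkovsky rocket equation, Δv = v_e · ln(m₀/m_f) = 9150.0 × ln(5.531) = 9150.0 × 1.7103 ≈ 15649.1 m/s.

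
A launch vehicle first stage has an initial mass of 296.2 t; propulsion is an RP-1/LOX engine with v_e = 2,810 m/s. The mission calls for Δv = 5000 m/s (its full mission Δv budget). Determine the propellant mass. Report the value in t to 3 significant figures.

propellant mass ≈ 246 t

m₀/m_f = exp(Δv / v_e) = exp(5000 / 2810.0) = exp(1.7794) = 5.9261.
m_f = 296.2 / 5.9261 = 49.9823 t, so propellant = m₀ − m_f = 296.2 − 49.9823 = 246.2177 t.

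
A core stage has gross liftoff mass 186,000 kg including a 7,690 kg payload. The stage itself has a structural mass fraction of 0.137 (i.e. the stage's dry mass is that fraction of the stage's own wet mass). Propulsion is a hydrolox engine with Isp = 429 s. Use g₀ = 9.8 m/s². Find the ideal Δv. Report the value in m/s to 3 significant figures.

Stage wet mass = m₀ − payload = 186,000 − 7,690 = 178,310 kg.
Stage dry mass = ε × stage wet mass = 0.137 × 178,310 = 24,428.5 kg.
Burnout mass m_f = stage dry + payload = 24,428.5 + 7,690 = 32,118.5 kg.
v_e = Isp · g₀ = 429 × 9.8 = 4204.2 m/s.
From the ideal rocket equation, Δv = v_e · ln(186,000/32,118.5) = 4204.2 × ln(5.791) = 4204.2 × 1.7563 ≈ 7384 m/s.

Δv ≈ 7380 m/s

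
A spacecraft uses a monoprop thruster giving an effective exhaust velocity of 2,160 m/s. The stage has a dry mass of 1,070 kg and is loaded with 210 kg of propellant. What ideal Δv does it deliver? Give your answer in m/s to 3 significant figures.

Δv ≈ 387 m/s

m₀ = m_dry + m_prop = 1,070 + 210 = 1,280 kg.
Δv = v_e · ln(m₀/m_f) = 2160.0 × ln(1.196) = 2160.0 × 0.1792 ≈ 387.1 m/s.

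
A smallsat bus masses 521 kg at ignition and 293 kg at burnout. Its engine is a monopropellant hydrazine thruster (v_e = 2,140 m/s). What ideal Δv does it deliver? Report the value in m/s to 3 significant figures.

Δv ≈ 1230 m/s

Δv = v_e · ln(m₀/m_f) = 2140.0 × ln(1.778) = 2140.0 × 0.5756 ≈ 1231.7 m/s.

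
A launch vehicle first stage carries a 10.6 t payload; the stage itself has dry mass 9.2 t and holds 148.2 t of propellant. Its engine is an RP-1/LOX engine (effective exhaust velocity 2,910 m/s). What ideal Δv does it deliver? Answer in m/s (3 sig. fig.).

m₀ = payload + dry + propellant = 10.6 + 9.2 + 148.2 = 168 t.
m_f = payload + dry = 10.6 + 9.2 = 19.8 t.
By the Tsiolkovsky rocket equation, Δv = v_e · ln(m₀/m_f) = 2910.0 × ln(8.485) = 2910.0 × 2.1383 ≈ 6222.4 m/s.

Δv ≈ 6220 m/s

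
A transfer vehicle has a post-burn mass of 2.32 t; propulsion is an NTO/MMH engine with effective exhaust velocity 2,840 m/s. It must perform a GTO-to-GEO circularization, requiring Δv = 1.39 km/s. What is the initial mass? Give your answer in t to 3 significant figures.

initial mass ≈ 3.78 t

m₀/m_f = exp(Δv / v_e) = exp(1390 / 2840.0) = exp(0.4894) = 1.6314.
m₀ = m_f × 1.6314 = 2.32 × 1.6314 = 3.78485 t.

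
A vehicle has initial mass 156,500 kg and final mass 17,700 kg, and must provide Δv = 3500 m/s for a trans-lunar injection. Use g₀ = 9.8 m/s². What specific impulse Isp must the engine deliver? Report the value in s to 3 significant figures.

Isp ≈ 164 s

ln(m₀/m_f) = ln(156500/17700) = ln(8.842) = 2.1795.
Using Δv = v_e ln(m₀/m_f): v_e = Δv / ln(m₀/m_f) = 3500 / 2.1795 = 1605.9 m/s.
Isp = v_e / g₀ = 1605.9 / 9.8 = 163.9 s.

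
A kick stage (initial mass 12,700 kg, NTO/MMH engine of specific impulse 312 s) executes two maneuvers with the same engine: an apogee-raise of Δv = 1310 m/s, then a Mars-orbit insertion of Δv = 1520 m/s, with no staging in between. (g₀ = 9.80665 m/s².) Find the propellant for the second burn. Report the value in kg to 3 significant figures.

v_e = Isp · g₀ = 312 × 9.80665 = 3059.7 m/s.
After the first burn: m = 12700 × exp(−1310/3059.7) = 12700 × 0.65171 = 8,276.72 kg.
After the second burn: m = 8,276.72 × exp(−1520/3059.7) = 8,276.72 × 0.60848 = 5,036.22 kg.
Second-burn propellant = 8,276.72 − 5,036.22 = 3,240.5 kg.

propellant for the second burn ≈ 3240 kg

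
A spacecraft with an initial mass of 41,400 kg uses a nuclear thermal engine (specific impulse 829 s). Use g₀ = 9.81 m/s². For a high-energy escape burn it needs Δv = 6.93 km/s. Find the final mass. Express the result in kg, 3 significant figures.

v_e = Isp · g₀ = 829 × 9.81 = 8132.5 m/s.
Using Δv = v_e ln(m₀/m_f): m₀/m_f = exp(Δv / v_e) = exp(6930 / 8132.5) = exp(0.8521) = 2.3447.
m_f = m₀ / 2.3447 = 41,400 / 2.3447 = 17,656.8 kg.

final mass ≈ 17700 kg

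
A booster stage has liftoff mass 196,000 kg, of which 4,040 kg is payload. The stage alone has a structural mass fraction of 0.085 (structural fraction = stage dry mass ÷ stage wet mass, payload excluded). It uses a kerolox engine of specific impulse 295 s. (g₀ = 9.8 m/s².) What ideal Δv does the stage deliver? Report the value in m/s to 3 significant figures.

Δv ≈ 6550 m/s

Stage wet mass = m₀ − payload = 196,000 − 4,040 = 191,960 kg.
Stage dry mass = ε × stage wet mass = 0.085 × 191,960 = 16,316.6 kg.
Burnout mass m_f = stage dry + payload = 16,316.6 + 4,040 = 20,356.6 kg.
v_e = Isp · g₀ = 295 × 9.8 = 2891.0 m/s.
Δv = v_e · ln(196,000/20,356.6) = 2891.0 × ln(9.628) = 2891.0 × 2.2647 ≈ 6547 m/s.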